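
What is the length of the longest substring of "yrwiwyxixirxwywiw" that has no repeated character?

[y] len 1
[y, r] len 2
[y, r, w] len 3
[y, r, w, i] len 4
[i, w] len 2
[i, w, y] len 3
[i, w, y, x] len 4
[w, y, x, i] len 4
[i, x] len 2
[x, i] len 2
[x, i, r] len 3
[i, r, x] len 3
[i, r, x, w] len 4
[i, r, x, w, y] len 5
[y, w] len 2
[y, w, i] len 3
[i, w] len 2
Longest all-distinct length: 5.

5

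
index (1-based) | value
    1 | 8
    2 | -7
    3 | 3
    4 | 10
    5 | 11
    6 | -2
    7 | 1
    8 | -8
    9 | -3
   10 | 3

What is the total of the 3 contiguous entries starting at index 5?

Elements at indices 5..7: 11, -2, 1
sum(11, -2, 1) = 10

10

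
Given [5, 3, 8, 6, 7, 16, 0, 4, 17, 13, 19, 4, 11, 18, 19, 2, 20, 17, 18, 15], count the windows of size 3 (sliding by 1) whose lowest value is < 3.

(5, 3, 8) → min 3
(3, 8, 6) → min 3
(8, 6, 7) → min 6
(6, 7, 16) → min 6
(7, 16, 0) → min 0  < 3 ✓
(16, 0, 4) → min 0  < 3 ✓
(0, 4, 17) → min 0  < 3 ✓
(4, 17, 13) → min 4
(17, 13, 19) → min 13
(13, 19, 4) → min 4
(19, 4, 11) → min 4
(4, 11, 18) → min 4
(11, 18, 19) → min 11
(18, 19, 2) → min 2  < 3 ✓
(19, 2, 20) → min 2  < 3 ✓
(2, 20, 17) → min 2  < 3 ✓
(20, 17, 18) → min 17
(17, 18, 15) → min 15
6 windows satisfy the condition.

6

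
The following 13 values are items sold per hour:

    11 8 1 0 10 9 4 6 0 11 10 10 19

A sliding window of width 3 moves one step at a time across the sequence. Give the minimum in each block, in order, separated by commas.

[11, 8, 1] → min 1
[8, 1, 0] → min 0
[1, 0, 10] → min 0
[0, 10, 9] → min 0
[10, 9, 4] → min 4
[9, 4, 6] → min 4
[4, 6, 0] → min 0
[6, 0, 11] → min 0
[0, 11, 10] → min 0
[11, 10, 10] → min 10
[10, 10, 19] → min 10

1, 0, 0, 0, 4, 4, 0, 0, 0, 10, 10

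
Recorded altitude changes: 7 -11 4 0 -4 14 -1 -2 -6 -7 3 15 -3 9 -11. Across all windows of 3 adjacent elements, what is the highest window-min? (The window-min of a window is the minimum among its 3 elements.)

Each size-3 window and its min:
(7, -11, 4) → min -11
(-11, 4, 0) → min -11
(4, 0, -4) → min -4
(0, -4, 14) → min -4
(-4, 14, -1) → min -4
(14, -1, -2) → min -2
(-1, -2, -6) → min -6
(-2, -6, -7) → min -7
(-6, -7, 3) → min -7
(-7, 3, 15) → min -7
(3, 15, -3) → min -3
(15, -3, 9) → min -3
(-3, 9, -11) → min -11
Highest of these is -2.

-2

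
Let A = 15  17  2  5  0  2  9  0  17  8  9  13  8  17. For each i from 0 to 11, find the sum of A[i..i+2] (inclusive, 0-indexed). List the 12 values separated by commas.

Sliding a size-3 window across the 14 values:
[15, 17, 2] → sum 34
[17, 2, 5] → sum 24
[2, 5, 0] → sum 7
[5, 0, 2] → sum 7
[0, 2, 9] → sum 11
[2, 9, 0] → sum 11
[9, 0, 17] → sum 26
[0, 17, 8] → sum 25
[17, 8, 9] → sum 34
[8, 9, 13] → sum 30
[9, 13, 8] → sum 30
[13, 8, 17] → sum 38

34, 24, 7, 7, 11, 11, 26, 25, 34, 30, 30, 38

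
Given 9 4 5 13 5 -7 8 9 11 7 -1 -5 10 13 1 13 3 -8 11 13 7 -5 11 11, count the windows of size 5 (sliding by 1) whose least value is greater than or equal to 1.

2

9 4 5 13 5 → min 4  ≥ 1 ✓
4 5 13 5 -7 → min -7
5 13 5 -7 8 → min -7
13 5 -7 8 9 → min -7
5 -7 8 9 11 → min -7
-7 8 9 11 7 → min -7
8 9 11 7 -1 → min -1
9 11 7 -1 -5 → min -5
11 7 -1 -5 10 → min -5
7 -1 -5 10 13 → min -5
-1 -5 10 13 1 → min -5
-5 10 13 1 13 → min -5
10 13 1 13 3 → min 1  ≥ 1 ✓
13 1 13 3 -8 → min -8
1 13 3 -8 11 → min -8
13 3 -8 11 13 → min -8
3 -8 11 13 7 → min -8
-8 11 13 7 -5 → min -8
11 13 7 -5 11 → min -5
13 7 -5 11 11 → min -5
2 windows satisfy the condition.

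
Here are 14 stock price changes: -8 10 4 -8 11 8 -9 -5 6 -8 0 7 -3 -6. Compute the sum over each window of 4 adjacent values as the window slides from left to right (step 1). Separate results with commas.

-2, 17, 15, 2, 5, 0, -16, -7, 5, -4, -2

-8 10 4 -8 → sum -2
10 4 -8 11 → sum 17
4 -8 11 8 → sum 15
-8 11 8 -9 → sum 2
11 8 -9 -5 → sum 5
8 -9 -5 6 → sum 0
-9 -5 6 -8 → sum -16
-5 6 -8 0 → sum -7
6 -8 0 7 → sum 5
-8 0 7 -3 → sum -4
0 7 -3 -6 → sum -2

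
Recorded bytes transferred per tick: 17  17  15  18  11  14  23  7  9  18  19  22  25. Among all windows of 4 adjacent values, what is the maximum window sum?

(17, 17, 15, 18) → sum 67
(17, 15, 18, 11) → sum 61
(15, 18, 11, 14) → sum 58
(18, 11, 14, 23) → sum 66
(11, 14, 23, 7) → sum 55
(14, 23, 7, 9) → sum 53
(23, 7, 9, 18) → sum 57
(7, 9, 18, 19) → sum 53
(9, 18, 19, 22) → sum 68
(18, 19, 22, 25) → sum 84
Maximum of these is 84.

84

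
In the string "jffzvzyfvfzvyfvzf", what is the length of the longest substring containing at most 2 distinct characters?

[j] 1 distinct, len 1
[j, f] 2 distinct, len 2
[j, f, f] 2 distinct, len 3
[f, f, z] 2 distinct, len 3
[z, v] 2 distinct, len 2
[z, v, z] 2 distinct, len 3
[z, y] 2 distinct, len 2
[y, f] 2 distinct, len 2
[f, v] 2 distinct, len 2
[f, v, f] 2 distinct, len 3
[f, z] 2 distinct, len 2
[z, v] 2 distinct, len 2
[v, y] 2 distinct, len 2
[y, f] 2 distinct, len 2
[f, v] 2 distinct, len 2
[v, z] 2 distinct, len 2
[z, f] 2 distinct, len 2
Longest length with ≤2 distinct: 3.

3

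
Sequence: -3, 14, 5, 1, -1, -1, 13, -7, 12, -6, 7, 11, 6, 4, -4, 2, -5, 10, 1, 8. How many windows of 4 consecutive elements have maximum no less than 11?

-3 14 5 1 → max 14  ≥ 11 ✓
14 5 1 -1 → max 14  ≥ 11 ✓
5 1 -1 -1 → max 5
1 -1 -1 13 → max 13  ≥ 11 ✓
-1 -1 13 -7 → max 13  ≥ 11 ✓
-1 13 -7 12 → max 13  ≥ 11 ✓
13 -7 12 -6 → max 13  ≥ 11 ✓
-7 12 -6 7 → max 12  ≥ 11 ✓
12 -6 7 11 → max 12  ≥ 11 ✓
-6 7 11 6 → max 11  ≥ 11 ✓
7 11 6 4 → max 11  ≥ 11 ✓
11 6 4 -4 → max 11  ≥ 11 ✓
6 4 -4 2 → max 6
4 -4 2 -5 → max 4
-4 2 -5 10 → max 10
2 -5 10 1 → max 10
-5 10 1 8 → max 10
11 windows satisfy the condition.

11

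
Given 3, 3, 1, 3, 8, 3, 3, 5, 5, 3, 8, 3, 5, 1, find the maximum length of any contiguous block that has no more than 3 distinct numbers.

10

[3] 1 distinct, len 1
[3, 3] 1 distinct, len 2
[3, 3, 1] 2 distinct, len 3
[3, 3, 1, 3] 2 distinct, len 4
[3, 3, 1, 3, 8] 3 distinct, len 5
[3, 3, 1, 3, 8, 3] 3 distinct, len 6
[3, 3, 1, 3, 8, 3, 3] 3 distinct, len 7
[3, 8, 3, 3, 5] 3 distinct, len 5
[3, 8, 3, 3, 5, 5] 3 distinct, len 6
[3, 8, 3, 3, 5, 5, 3] 3 distinct, len 7
[3, 8, 3, 3, 5, 5, 3, 8] 3 distinct, len 8
[3, 8, 3, 3, 5, 5, 3, 8, 3] 3 distinct, len 9
[3, 8, 3, 3, 5, 5, 3, 8, 3, 5] 3 distinct, len 10
[3, 5, 1] 3 distinct, len 3
Longest length with ≤3 distinct: 10.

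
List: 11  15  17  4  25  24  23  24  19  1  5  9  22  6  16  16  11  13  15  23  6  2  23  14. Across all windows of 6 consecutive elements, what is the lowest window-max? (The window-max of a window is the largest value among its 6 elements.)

16

Each size-6 window and its max:
[11, 15, 17, 4, 25, 24] → max 25
[15, 17, 4, 25, 24, 23] → max 25
[17, 4, 25, 24, 23, 24] → max 25
[4, 25, 24, 23, 24, 19] → max 25
[25, 24, 23, 24, 19, 1] → max 25
[24, 23, 24, 19, 1, 5] → max 24
[23, 24, 19, 1, 5, 9] → max 24
[24, 19, 1, 5, 9, 22] → max 24
[19, 1, 5, 9, 22, 6] → max 22
[1, 5, 9, 22, 6, 16] → max 22
[5, 9, 22, 6, 16, 16] → max 22
[9, 22, 6, 16, 16, 11] → max 22
[22, 6, 16, 16, 11, 13] → max 22
[6, 16, 16, 11, 13, 15] → max 16
[16, 16, 11, 13, 15, 23] → max 23
[16, 11, 13, 15, 23, 6] → max 23
[11, 13, 15, 23, 6, 2] → max 23
[13, 15, 23, 6, 2, 23] → max 23
[15, 23, 6, 2, 23, 14] → max 23
Lowest of these is 16.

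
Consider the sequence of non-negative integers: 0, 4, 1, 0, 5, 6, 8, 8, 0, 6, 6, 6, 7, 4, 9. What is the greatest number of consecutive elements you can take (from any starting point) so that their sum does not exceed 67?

14

[0] sum 0 len 1
[0, 4] sum 4 len 2
[0, 4, 1] sum 5 len 3
[0, 4, 1, 0] sum 5 len 4
[0, 4, 1, 0, 5] sum 10 len 5
[0, 4, 1, 0, 5, 6] sum 16 len 6
[0, 4, 1, 0, 5, 6, 8] sum 24 len 7
[0, 4, 1, 0, 5, 6, 8, 8] sum 32 len 8
[0, 4, 1, 0, 5, 6, 8, 8, 0] sum 32 len 9
[0, 4, 1, 0, 5, 6, 8, 8, 0, 6] sum 38 len 10
[0, 4, 1, 0, 5, 6, 8, 8, 0, 6, 6] sum 44 len 11
[0, 4, 1, 0, 5, 6, 8, 8, 0, 6, 6, 6] sum 50 len 12
[0, 4, 1, 0, 5, 6, 8, 8, 0, 6, 6, 6, 7] sum 57 len 13
[0, 4, 1, 0, 5, 6, 8, 8, 0, 6, 6, 6, 7, 4] sum 61 len 14
[1, 0, 5, 6, 8, 8, 0, 6, 6, 6, 7, 4, 9] sum 66 len 13
Longest length seen: 14.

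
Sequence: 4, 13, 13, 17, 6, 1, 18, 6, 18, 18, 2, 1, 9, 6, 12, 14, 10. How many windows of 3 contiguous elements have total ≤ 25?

6

[4, 13, 13] → sum 30
[13, 13, 17] → sum 43
[13, 17, 6] → sum 36
[17, 6, 1] → sum 24  ≤ 25 ✓
[6, 1, 18] → sum 25  ≤ 25 ✓
[1, 18, 6] → sum 25  ≤ 25 ✓
[18, 6, 18] → sum 42
[6, 18, 18] → sum 42
[18, 18, 2] → sum 38
[18, 2, 1] → sum 21  ≤ 25 ✓
[2, 1, 9] → sum 12  ≤ 25 ✓
[1, 9, 6] → sum 16  ≤ 25 ✓
[9, 6, 12] → sum 27
[6, 12, 14] → sum 32
[12, 14, 10] → sum 36
6 windows satisfy the condition.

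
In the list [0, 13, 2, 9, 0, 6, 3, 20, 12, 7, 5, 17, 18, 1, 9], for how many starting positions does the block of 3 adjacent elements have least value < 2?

6

(0, 13, 2) → min 0  < 2 ✓
(13, 2, 9) → min 2
(2, 9, 0) → min 0  < 2 ✓
(9, 0, 6) → min 0  < 2 ✓
(0, 6, 3) → min 0  < 2 ✓
(6, 3, 20) → min 3
(3, 20, 12) → min 3
(20, 12, 7) → min 7
(12, 7, 5) → min 5
(7, 5, 17) → min 5
(5, 17, 18) → min 5
(17, 18, 1) → min 1  < 2 ✓
(18, 1, 9) → min 1  < 2 ✓
6 windows satisfy the condition.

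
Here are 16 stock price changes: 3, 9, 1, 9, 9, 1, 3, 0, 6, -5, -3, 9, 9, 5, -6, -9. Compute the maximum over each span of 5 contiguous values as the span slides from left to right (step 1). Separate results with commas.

9, 9, 9, 9, 9, 6, 6, 9, 9, 9, 9, 9

(3, 9, 1, 9, 9) → max 9
(9, 1, 9, 9, 1) → max 9
(1, 9, 9, 1, 3) → max 9
(9, 9, 1, 3, 0) → max 9
(9, 1, 3, 0, 6) → max 9
(1, 3, 0, 6, -5) → max 6
(3, 0, 6, -5, -3) → max 6
(0, 6, -5, -3, 9) → max 9
(6, -5, -3, 9, 9) → max 9
(-5, -3, 9, 9, 5) → max 9
(-3, 9, 9, 5, -6) → max 9
(9, 9, 5, -6, -9) → max 9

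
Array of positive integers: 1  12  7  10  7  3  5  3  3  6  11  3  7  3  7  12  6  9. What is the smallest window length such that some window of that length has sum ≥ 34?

4

Extend right; whenever the sum reaches 34, record the length and shrink from the left:
add 1: running sum 1 < 34
add 12: running sum 13 < 34
add 7: running sum 20 < 34
add 10: running sum 30 < 34
add 7: shortest ending here [12, 7, 10, 7] sum 36, len 4
add 3: shortest ending here [12, 7, 10, 7, 3] sum 39, len 5
add 5: shortest ending here [12, 7, 10, 7, 3, 5] sum 44, len 6
add 3: shortest ending here [7, 10, 7, 3, 5, 3] sum 35, len 6
add 3: shortest ending here [7, 10, 7, 3, 5, 3, 3] sum 38, len 7
add 6: shortest ending here [10, 7, 3, 5, 3, 3, 6] sum 37, len 7
add 11: shortest ending here [7, 3, 5, 3, 3, 6, 11] sum 38, len 7
add 3: shortest ending here [3, 5, 3, 3, 6, 11, 3] sum 34, len 7
add 7: shortest ending here [5, 3, 3, 6, 11, 3, 7] sum 38, len 7
add 3: shortest ending here [3, 3, 6, 11, 3, 7, 3] sum 36, len 7
add 7: shortest ending here [6, 11, 3, 7, 3, 7] sum 37, len 6
add 12: shortest ending here [11, 3, 7, 3, 7, 12] sum 43, len 6
add 6: shortest ending here [7, 3, 7, 12, 6] sum 35, len 5
add 9: shortest ending here [7, 12, 6, 9] sum 34, len 4
Shortest qualifying length: 4.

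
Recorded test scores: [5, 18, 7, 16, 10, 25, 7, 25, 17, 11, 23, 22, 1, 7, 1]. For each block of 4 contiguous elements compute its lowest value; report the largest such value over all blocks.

11

(5, 18, 7, 16) → min 5
(18, 7, 16, 10) → min 7
(7, 16, 10, 25) → min 7
(16, 10, 25, 7) → min 7
(10, 25, 7, 25) → min 7
(25, 7, 25, 17) → min 7
(7, 25, 17, 11) → min 7
(25, 17, 11, 23) → min 11
(17, 11, 23, 22) → min 11
(11, 23, 22, 1) → min 1
(23, 22, 1, 7) → min 1
(22, 1, 7, 1) → min 1
Largest of these is 11.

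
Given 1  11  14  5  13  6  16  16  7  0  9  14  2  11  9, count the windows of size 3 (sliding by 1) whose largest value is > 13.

10

(1, 11, 14) → max 14  > 13 ✓
(11, 14, 5) → max 14  > 13 ✓
(14, 5, 13) → max 14  > 13 ✓
(5, 13, 6) → max 13
(13, 6, 16) → max 16  > 13 ✓
(6, 16, 16) → max 16  > 13 ✓
(16, 16, 7) → max 16  > 13 ✓
(16, 7, 0) → max 16  > 13 ✓
(7, 0, 9) → max 9
(0, 9, 14) → max 14  > 13 ✓
(9, 14, 2) → max 14  > 13 ✓
(14, 2, 11) → max 14  > 13 ✓
(2, 11, 9) → max 11
10 windows satisfy the condition.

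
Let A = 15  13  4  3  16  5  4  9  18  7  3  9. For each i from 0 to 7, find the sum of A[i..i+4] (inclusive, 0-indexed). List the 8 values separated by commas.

51, 41, 32, 37, 52, 43, 41, 46

Sliding a size-5 window across the 12 values:
15 13 4 3 16 → sum 51
13 4 3 16 5 → sum 41
4 3 16 5 4 → sum 32
3 16 5 4 9 → sum 37
16 5 4 9 18 → sum 52
5 4 9 18 7 → sum 43
4 9 18 7 3 → sum 41
9 18 7 3 9 → sum 46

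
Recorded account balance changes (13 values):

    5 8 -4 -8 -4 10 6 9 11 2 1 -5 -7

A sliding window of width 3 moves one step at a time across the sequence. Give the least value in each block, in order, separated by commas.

-4, -8, -8, -8, -4, 6, 6, 2, 1, -5, -7

5 8 -4 → min -4
8 -4 -8 → min -8
-4 -8 -4 → min -8
-8 -4 10 → min -8
-4 10 6 → min -4
10 6 9 → min 6
6 9 11 → min 6
9 11 2 → min 2
11 2 1 → min 1
2 1 -5 → min -5
1 -5 -7 → min -7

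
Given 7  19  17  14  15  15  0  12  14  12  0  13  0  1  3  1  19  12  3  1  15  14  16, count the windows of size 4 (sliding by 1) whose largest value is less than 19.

14

(7, 19, 17, 14) → max 19
(19, 17, 14, 15) → max 19
(17, 14, 15, 15) → max 17  < 19 ✓
(14, 15, 15, 0) → max 15  < 19 ✓
(15, 15, 0, 12) → max 15  < 19 ✓
(15, 0, 12, 14) → max 15  < 19 ✓
(0, 12, 14, 12) → max 14  < 19 ✓
(12, 14, 12, 0) → max 14  < 19 ✓
(14, 12, 0, 13) → max 14  < 19 ✓
(12, 0, 13, 0) → max 13  < 19 ✓
(0, 13, 0, 1) → max 13  < 19 ✓
(13, 0, 1, 3) → max 13  < 19 ✓
(0, 1, 3, 1) → max 3  < 19 ✓
(1, 3, 1, 19) → max 19
(3, 1, 19, 12) → max 19
(1, 19, 12, 3) → max 19
(19, 12, 3, 1) → max 19
(12, 3, 1, 15) → max 15  < 19 ✓
(3, 1, 15, 14) → max 15  < 19 ✓
(1, 15, 14, 16) → max 16  < 19 ✓
14 windows satisfy the condition.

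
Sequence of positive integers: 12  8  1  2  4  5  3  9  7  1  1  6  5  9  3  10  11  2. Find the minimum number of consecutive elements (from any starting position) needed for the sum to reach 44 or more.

add 12: running sum 12 < 44
add 8: running sum 20 < 44
add 1: running sum 21 < 44
add 2: running sum 23 < 44
add 4: running sum 27 < 44
add 5: running sum 32 < 44
add 3: running sum 35 < 44
end 7: [12, 8, 1, 2, 4, 5, 3, 9] sum 44, len 8
end 8: [12, 8, 1, 2, 4, 5, 3, 9, 7] sum 51, len 9
end 9: [12, 8, 1, 2, 4, 5, 3, 9, 7, 1] sum 52, len 10
end 10: [12, 8, 1, 2, 4, 5, 3, 9, 7, 1, 1] sum 53, len 11
end 11: [8, 1, 2, 4, 5, 3, 9, 7, 1, 1, 6] sum 47, len 11
end 12: [1, 2, 4, 5, 3, 9, 7, 1, 1, 6, 5] sum 44, len 11
end 13: [5, 3, 9, 7, 1, 1, 6, 5, 9] sum 46, len 9
end 14: [3, 9, 7, 1, 1, 6, 5, 9, 3] sum 44, len 9
end 15: [9, 7, 1, 1, 6, 5, 9, 3, 10] sum 51, len 9
end 16: [6, 5, 9, 3, 10, 11] sum 44, len 6
end 17: [6, 5, 9, 3, 10, 11, 2] sum 46, len 7
Shortest qualifying length: 6.

6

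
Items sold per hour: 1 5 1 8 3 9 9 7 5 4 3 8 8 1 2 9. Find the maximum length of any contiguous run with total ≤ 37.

Extend to the right; shrink from the left whenever the sum exceeds 37:
add 1: [1] sum 1, len 1
add 5: [1, 5] sum 6, len 2
add 1: [1, 5, 1] sum 7, len 3
add 8: [1, 5, 1, 8] sum 15, len 4
add 3: [1, 5, 1, 8, 3] sum 18, len 5
add 9: [1, 5, 1, 8, 3, 9] sum 27, len 6
add 9: [1, 5, 1, 8, 3, 9, 9] sum 36, len 7
add 7: [1, 8, 3, 9, 9, 7] sum 37, len 6
add 5: [3, 9, 9, 7, 5] sum 33, len 5
add 4: [3, 9, 9, 7, 5, 4] sum 37, len 6
add 3: [9, 9, 7, 5, 4, 3] sum 37, len 6
add 8: [9, 7, 5, 4, 3, 8] sum 36, len 6
add 8: [7, 5, 4, 3, 8, 8] sum 35, len 6
add 1: [7, 5, 4, 3, 8, 8, 1] sum 36, len 7
add 2: [5, 4, 3, 8, 8, 1, 2] sum 31, len 7
add 9: [4, 3, 8, 8, 1, 2, 9] sum 35, len 7
Longest length seen: 7.

7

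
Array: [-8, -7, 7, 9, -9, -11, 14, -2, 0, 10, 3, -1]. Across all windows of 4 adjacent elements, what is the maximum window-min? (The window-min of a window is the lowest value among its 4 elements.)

Each size-4 window and its min:
[-8, -7, 7, 9] → min -8
[-7, 7, 9, -9] → min -9
[7, 9, -9, -11] → min -11
[9, -9, -11, 14] → min -11
[-9, -11, 14, -2] → min -11
[-11, 14, -2, 0] → min -11
[14, -2, 0, 10] → min -2
[-2, 0, 10, 3] → min -2
[0, 10, 3, -1] → min -1
Maximum of these is -1.

-1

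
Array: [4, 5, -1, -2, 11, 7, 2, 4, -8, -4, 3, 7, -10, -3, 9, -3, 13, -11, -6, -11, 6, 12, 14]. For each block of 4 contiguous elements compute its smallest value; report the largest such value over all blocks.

Window mins for each of the 20 positions:
(4, 5, -1, -2) → min -2
(5, -1, -2, 11) → min -2
(-1, -2, 11, 7) → min -2
(-2, 11, 7, 2) → min -2
(11, 7, 2, 4) → min 2
(7, 2, 4, -8) → min -8
(2, 4, -8, -4) → min -8
(4, -8, -4, 3) → min -8
(-8, -4, 3, 7) → min -8
(-4, 3, 7, -10) → min -10
(3, 7, -10, -3) → min -10
(7, -10, -3, 9) → min -10
(-10, -3, 9, -3) → min -10
(-3, 9, -3, 13) → min -3
(9, -3, 13, -11) → min -11
(-3, 13, -11, -6) → min -11
(13, -11, -6, -11) → min -11
(-11, -6, -11, 6) → min -11
(-6, -11, 6, 12) → min -11
(-11, 6, 12, 14) → min -11
Largest of these is 2.

2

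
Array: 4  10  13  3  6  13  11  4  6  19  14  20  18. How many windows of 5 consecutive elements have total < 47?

5

4 10 13 3 6 → sum 36  < 47 ✓
10 13 3 6 13 → sum 45  < 47 ✓
13 3 6 13 11 → sum 46  < 47 ✓
3 6 13 11 4 → sum 37  < 47 ✓
6 13 11 4 6 → sum 40  < 47 ✓
13 11 4 6 19 → sum 53
11 4 6 19 14 → sum 54
4 6 19 14 20 → sum 63
6 19 14 20 18 → sum 77
5 windows satisfy the condition.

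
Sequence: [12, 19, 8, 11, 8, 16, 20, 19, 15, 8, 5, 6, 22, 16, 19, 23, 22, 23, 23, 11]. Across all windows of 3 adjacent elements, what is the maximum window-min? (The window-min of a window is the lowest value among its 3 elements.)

Each size-3 window and its min:
[12, 19, 8] → min 8
[19, 8, 11] → min 8
[8, 11, 8] → min 8
[11, 8, 16] → min 8
[8, 16, 20] → min 8
[16, 20, 19] → min 16
[20, 19, 15] → min 15
[19, 15, 8] → min 8
[15, 8, 5] → min 5
[8, 5, 6] → min 5
[5, 6, 22] → min 5
[6, 22, 16] → min 6
[22, 16, 19] → min 16
[16, 19, 23] → min 16
[19, 23, 22] → min 19
[23, 22, 23] → min 22
[22, 23, 23] → min 22
[23, 23, 11] → min 11
Maximum of these is 22.

22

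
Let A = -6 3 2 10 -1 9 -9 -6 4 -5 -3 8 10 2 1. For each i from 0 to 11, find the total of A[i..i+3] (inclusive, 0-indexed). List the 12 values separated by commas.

(-6, 3, 2, 10) → sum 9
(3, 2, 10, -1) → sum 14
(2, 10, -1, 9) → sum 20
(10, -1, 9, -9) → sum 9
(-1, 9, -9, -6) → sum -7
(9, -9, -6, 4) → sum -2
(-9, -6, 4, -5) → sum -16
(-6, 4, -5, -3) → sum -10
(4, -5, -3, 8) → sum 4
(-5, -3, 8, 10) → sum 10
(-3, 8, 10, 2) → sum 17
(8, 10, 2, 1) → sum 21

9, 14, 20, 9, -7, -2, -16, -10, 4, 10, 17, 21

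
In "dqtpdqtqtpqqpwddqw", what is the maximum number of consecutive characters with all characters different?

4

[d] len 1
[d, q] len 2
[d, q, t] len 3
[d, q, t, p] len 4
[q, t, p, d] len 4
[t, p, d, q] len 4
[p, d, q, t] len 4
[t, q] len 2
[q, t] len 2
[q, t, p] len 3
[t, p, q] len 3
[q] len 1
[q, p] len 2
[q, p, w] len 3
[q, p, w, d] len 4
[d] len 1
[d, q] len 2
[d, q, w] len 3
Longest all-distinct length: 4.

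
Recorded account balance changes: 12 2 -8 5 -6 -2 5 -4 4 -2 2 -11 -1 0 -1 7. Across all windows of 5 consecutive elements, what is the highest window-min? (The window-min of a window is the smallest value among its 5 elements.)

-4

12 2 -8 5 -6 → min -8
2 -8 5 -6 -2 → min -8
-8 5 -6 -2 5 → min -8
5 -6 -2 5 -4 → min -6
-6 -2 5 -4 4 → min -6
-2 5 -4 4 -2 → min -4
5 -4 4 -2 2 → min -4
-4 4 -2 2 -11 → min -11
4 -2 2 -11 -1 → min -11
-2 2 -11 -1 0 → min -11
2 -11 -1 0 -1 → min -11
-11 -1 0 -1 7 → min -11
Highest of these is -4.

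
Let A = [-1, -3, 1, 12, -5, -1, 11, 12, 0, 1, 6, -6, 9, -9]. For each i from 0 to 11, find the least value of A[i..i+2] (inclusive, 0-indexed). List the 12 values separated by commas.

-3, -3, -5, -5, -5, -1, 0, 0, 0, -6, -6, -9

-1 -3 1 → min -3
-3 1 12 → min -3
1 12 -5 → min -5
12 -5 -1 → min -5
-5 -1 11 → min -5
-1 11 12 → min -1
11 12 0 → min 0
12 0 1 → min 0
0 1 6 → min 0
1 6 -6 → min -6
6 -6 9 → min -6
-6 9 -9 → min -9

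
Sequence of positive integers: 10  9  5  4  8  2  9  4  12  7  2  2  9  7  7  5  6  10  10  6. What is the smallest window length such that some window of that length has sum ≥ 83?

12

add 10: running sum 10 < 83
add 9: running sum 19 < 83
add 5: running sum 24 < 83
add 4: running sum 28 < 83
add 8: running sum 36 < 83
add 2: running sum 38 < 83
add 9: running sum 47 < 83
add 4: running sum 51 < 83
add 12: running sum 63 < 83
add 7: running sum 70 < 83
add 2: running sum 72 < 83
add 2: running sum 74 < 83
add 9: shortest ending here [10, 9, 5, 4, 8, 2, 9, 4, 12, 7, 2, 2, 9] sum 83, len 13
add 7: shortest ending here [10, 9, 5, 4, 8, 2, 9, 4, 12, 7, 2, 2, 9, 7] sum 90, len 14
add 7: shortest ending here [9, 5, 4, 8, 2, 9, 4, 12, 7, 2, 2, 9, 7, 7] sum 87, len 14
add 5: shortest ending here [5, 4, 8, 2, 9, 4, 12, 7, 2, 2, 9, 7, 7, 5] sum 83, len 14
add 6: shortest ending here [4, 8, 2, 9, 4, 12, 7, 2, 2, 9, 7, 7, 5, 6] sum 84, len 14
add 10: shortest ending here [8, 2, 9, 4, 12, 7, 2, 2, 9, 7, 7, 5, 6, 10] sum 90, len 14
add 10: shortest ending here [9, 4, 12, 7, 2, 2, 9, 7, 7, 5, 6, 10, 10] sum 90, len 13
add 6: shortest ending here [12, 7, 2, 2, 9, 7, 7, 5, 6, 10, 10, 6] sum 83, len 12
Shortest qualifying length: 12.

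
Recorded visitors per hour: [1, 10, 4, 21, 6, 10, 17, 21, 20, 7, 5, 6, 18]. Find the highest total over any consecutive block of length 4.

(1, 10, 4, 21) → sum 36
(10, 4, 21, 6) → sum 41
(4, 21, 6, 10) → sum 41
(21, 6, 10, 17) → sum 54
(6, 10, 17, 21) → sum 54
(10, 17, 21, 20) → sum 68
(17, 21, 20, 7) → sum 65
(21, 20, 7, 5) → sum 53
(20, 7, 5, 6) → sum 38
(7, 5, 6, 18) → sum 36
Highest of these is 68.

68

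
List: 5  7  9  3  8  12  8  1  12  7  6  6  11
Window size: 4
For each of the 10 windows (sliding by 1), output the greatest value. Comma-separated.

9, 9, 12, 12, 12, 12, 12, 12, 12, 11

(5, 7, 9, 3) → max 9
(7, 9, 3, 8) → max 9
(9, 3, 8, 12) → max 12
(3, 8, 12, 8) → max 12
(8, 12, 8, 1) → max 12
(12, 8, 1, 12) → max 12
(8, 1, 12, 7) → max 12
(1, 12, 7, 6) → max 12
(12, 7, 6, 6) → max 12
(7, 6, 6, 11) → max 11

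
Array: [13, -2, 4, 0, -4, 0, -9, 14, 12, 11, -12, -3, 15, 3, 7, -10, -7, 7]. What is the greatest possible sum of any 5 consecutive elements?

28

(13, -2, 4, 0, -4) → sum 11
(-2, 4, 0, -4, 0) → sum -2
(4, 0, -4, 0, -9) → sum -9
(0, -4, 0, -9, 14) → sum 1
(-4, 0, -9, 14, 12) → sum 13
(0, -9, 14, 12, 11) → sum 28
(-9, 14, 12, 11, -12) → sum 16
(14, 12, 11, -12, -3) → sum 22
(12, 11, -12, -3, 15) → sum 23
(11, -12, -3, 15, 3) → sum 14
(-12, -3, 15, 3, 7) → sum 10
(-3, 15, 3, 7, -10) → sum 12
(15, 3, 7, -10, -7) → sum 8
(3, 7, -10, -7, 7) → sum 0
Greatest of these is 28.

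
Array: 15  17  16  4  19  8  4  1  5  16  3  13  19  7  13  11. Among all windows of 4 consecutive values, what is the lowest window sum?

18

Window sums for each of the 13 positions:
[15, 17, 16, 4] → sum 52
[17, 16, 4, 19] → sum 56
[16, 4, 19, 8] → sum 47
[4, 19, 8, 4] → sum 35
[19, 8, 4, 1] → sum 32
[8, 4, 1, 5] → sum 18
[4, 1, 5, 16] → sum 26
[1, 5, 16, 3] → sum 25
[5, 16, 3, 13] → sum 37
[16, 3, 13, 19] → sum 51
[3, 13, 19, 7] → sum 42
[13, 19, 7, 13] → sum 52
[19, 7, 13, 11] → sum 50
Lowest of these is 18.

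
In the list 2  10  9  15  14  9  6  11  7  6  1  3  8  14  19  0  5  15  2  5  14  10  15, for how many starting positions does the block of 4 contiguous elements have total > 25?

[2, 10, 9, 15] → sum 36  > 25 ✓
[10, 9, 15, 14] → sum 48  > 25 ✓
[9, 15, 14, 9] → sum 47  > 25 ✓
[15, 14, 9, 6] → sum 44  > 25 ✓
[14, 9, 6, 11] → sum 40  > 25 ✓
[9, 6, 11, 7] → sum 33  > 25 ✓
[6, 11, 7, 6] → sum 30  > 25 ✓
[11, 7, 6, 1] → sum 25
[7, 6, 1, 3] → sum 17
[6, 1, 3, 8] → sum 18
[1, 3, 8, 14] → sum 26  > 25 ✓
[3, 8, 14, 19] → sum 44  > 25 ✓
[8, 14, 19, 0] → sum 41  > 25 ✓
[14, 19, 0, 5] → sum 38  > 25 ✓
[19, 0, 5, 15] → sum 39  > 25 ✓
[0, 5, 15, 2] → sum 22
[5, 15, 2, 5] → sum 27  > 25 ✓
[15, 2, 5, 14] → sum 36  > 25 ✓
[2, 5, 14, 10] → sum 31  > 25 ✓
[5, 14, 10, 15] → sum 44  > 25 ✓
16 windows satisfy the condition.

16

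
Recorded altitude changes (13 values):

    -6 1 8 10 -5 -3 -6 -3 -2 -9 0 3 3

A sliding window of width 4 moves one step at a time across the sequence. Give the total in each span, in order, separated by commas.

13, 14, 10, -4, -17, -14, -20, -14, -8, -3

[-6, 1, 8, 10] → sum 13
[1, 8, 10, -5] → sum 14
[8, 10, -5, -3] → sum 10
[10, -5, -3, -6] → sum -4
[-5, -3, -6, -3] → sum -17
[-3, -6, -3, -2] → sum -14
[-6, -3, -2, -9] → sum -20
[-3, -2, -9, 0] → sum -14
[-2, -9, 0, 3] → sum -8
[-9, 0, 3, 3] → sum -3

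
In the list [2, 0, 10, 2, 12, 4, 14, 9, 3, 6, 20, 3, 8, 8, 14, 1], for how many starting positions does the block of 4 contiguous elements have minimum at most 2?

5

(2, 0, 10, 2) → min 0  ≤ 2 ✓
(0, 10, 2, 12) → min 0  ≤ 2 ✓
(10, 2, 12, 4) → min 2  ≤ 2 ✓
(2, 12, 4, 14) → min 2  ≤ 2 ✓
(12, 4, 14, 9) → min 4
(4, 14, 9, 3) → min 3
(14, 9, 3, 6) → min 3
(9, 3, 6, 20) → min 3
(3, 6, 20, 3) → min 3
(6, 20, 3, 8) → min 3
(20, 3, 8, 8) → min 3
(3, 8, 8, 14) → min 3
(8, 8, 14, 1) → min 1  ≤ 2 ✓
5 windows satisfy the condition.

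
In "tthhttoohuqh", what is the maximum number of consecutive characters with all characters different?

add t: [t] len 1
add t (repeat t, move left end past it): [t] len 1
add h: [t, h] len 2
add h (repeat h, move left end past it): [h] len 1
add t: [h, t] len 2
add t (repeat t, move left end past it): [t] len 1
add o: [t, o] len 2
add o (repeat o, move left end past it): [o] len 1
add h: [o, h] len 2
add u: [o, h, u] len 3
add q: [o, h, u, q] len 4
add h (repeat h, move left end past it): [u, q, h] len 3
Longest all-distinct length: 4.

4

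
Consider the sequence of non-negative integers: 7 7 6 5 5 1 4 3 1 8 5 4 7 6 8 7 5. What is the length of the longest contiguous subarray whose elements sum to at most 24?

6

[7] sum 7 len 1
[7, 7] sum 14 len 2
[7, 7, 6] sum 20 len 3
[7, 6, 5] sum 18 len 3
[7, 6, 5, 5] sum 23 len 4
[7, 6, 5, 5, 1] sum 24 len 5
[6, 5, 5, 1, 4] sum 21 len 5
[6, 5, 5, 1, 4, 3] sum 24 len 6
[5, 5, 1, 4, 3, 1] sum 19 len 6
[5, 1, 4, 3, 1, 8] sum 22 len 6
[1, 4, 3, 1, 8, 5] sum 22 len 6
[3, 1, 8, 5, 4] sum 21 len 5
[8, 5, 4, 7] sum 24 len 4
[5, 4, 7, 6] sum 22 len 4
[7, 6, 8] sum 21 len 3
[6, 8, 7] sum 21 len 3
[8, 7, 5] sum 20 len 3
Longest length seen: 6.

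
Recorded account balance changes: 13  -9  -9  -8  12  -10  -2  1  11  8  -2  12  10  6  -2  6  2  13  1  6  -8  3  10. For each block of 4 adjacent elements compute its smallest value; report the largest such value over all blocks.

(13, -9, -9, -8) → min -9
(-9, -9, -8, 12) → min -9
(-9, -8, 12, -10) → min -10
(-8, 12, -10, -2) → min -10
(12, -10, -2, 1) → min -10
(-10, -2, 1, 11) → min -10
(-2, 1, 11, 8) → min -2
(1, 11, 8, -2) → min -2
(11, 8, -2, 12) → min -2
(8, -2, 12, 10) → min -2
(-2, 12, 10, 6) → min -2
(12, 10, 6, -2) → min -2
(10, 6, -2, 6) → min -2
(6, -2, 6, 2) → min -2
(-2, 6, 2, 13) → min -2
(6, 2, 13, 1) → min 1
(2, 13, 1, 6) → min 1
(13, 1, 6, -8) → min -8
(1, 6, -8, 3) → min -8
(6, -8, 3, 10) → min -8
Largest of these is 1.

1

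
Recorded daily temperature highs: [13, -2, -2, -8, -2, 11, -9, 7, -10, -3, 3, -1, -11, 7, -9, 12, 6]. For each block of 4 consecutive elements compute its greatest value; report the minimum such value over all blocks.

-2

13 -2 -2 -8 → max 13
-2 -2 -8 -2 → max -2
-2 -8 -2 11 → max 11
-8 -2 11 -9 → max 11
-2 11 -9 7 → max 11
11 -9 7 -10 → max 11
-9 7 -10 -3 → max 7
7 -10 -3 3 → max 7
-10 -3 3 -1 → max 3
-3 3 -1 -11 → max 3
3 -1 -11 7 → max 7
-1 -11 7 -9 → max 7
-11 7 -9 12 → max 12
7 -9 12 6 → max 12
Minimum of these is -2.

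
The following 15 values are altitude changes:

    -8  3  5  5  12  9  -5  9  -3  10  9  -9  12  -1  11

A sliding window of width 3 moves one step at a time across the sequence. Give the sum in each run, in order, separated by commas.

(-8, 3, 5) → sum 0
(3, 5, 5) → sum 13
(5, 5, 12) → sum 22
(5, 12, 9) → sum 26
(12, 9, -5) → sum 16
(9, -5, 9) → sum 13
(-5, 9, -3) → sum 1
(9, -3, 10) → sum 16
(-3, 10, 9) → sum 16
(10, 9, -9) → sum 10
(9, -9, 12) → sum 12
(-9, 12, -1) → sum 2
(12, -1, 11) → sum 22

0, 13, 22, 26, 16, 13, 1, 16, 16, 10, 12, 2, 22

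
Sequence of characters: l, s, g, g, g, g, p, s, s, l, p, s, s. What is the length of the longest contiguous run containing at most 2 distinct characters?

[l] 1 distinct, len 1
[l, s] 2 distinct, len 2
[s, g] 2 distinct, len 2
[s, g, g] 2 distinct, len 3
[s, g, g, g] 2 distinct, len 4
[s, g, g, g, g] 2 distinct, len 5
[g, g, g, g, p] 2 distinct, len 5
[p, s] 2 distinct, len 2
[p, s, s] 2 distinct, len 3
[s, s, l] 2 distinct, len 3
[l, p] 2 distinct, len 2
[p, s] 2 distinct, len 2
[p, s, s] 2 distinct, len 3
Longest length with ≤2 distinct: 5.

5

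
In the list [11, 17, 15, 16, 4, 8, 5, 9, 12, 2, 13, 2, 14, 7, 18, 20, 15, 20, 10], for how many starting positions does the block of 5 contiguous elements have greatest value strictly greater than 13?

11

11 17 15 16 4 → max 17  > 13 ✓
17 15 16 4 8 → max 17  > 13 ✓
15 16 4 8 5 → max 16  > 13 ✓
16 4 8 5 9 → max 16  > 13 ✓
4 8 5 9 12 → max 12
8 5 9 12 2 → max 12
5 9 12 2 13 → max 13
9 12 2 13 2 → max 13
12 2 13 2 14 → max 14  > 13 ✓
2 13 2 14 7 → max 14  > 13 ✓
13 2 14 7 18 → max 18  > 13 ✓
2 14 7 18 20 → max 20  > 13 ✓
14 7 18 20 15 → max 20  > 13 ✓
7 18 20 15 20 → max 20  > 13 ✓
18 20 15 20 10 → max 20  > 13 ✓
11 windows satisfy the condition.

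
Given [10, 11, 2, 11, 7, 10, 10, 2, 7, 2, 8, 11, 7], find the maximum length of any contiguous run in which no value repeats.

4

[10] len 1
[10, 11] len 2
[10, 11, 2] len 3
[2, 11] len 2
[2, 11, 7] len 3
[2, 11, 7, 10] len 4
[10] len 1
[10, 2] len 2
[10, 2, 7] len 3
[7, 2] len 2
[7, 2, 8] len 3
[7, 2, 8, 11] len 4
[2, 8, 11, 7] len 4
Longest all-distinct length: 4.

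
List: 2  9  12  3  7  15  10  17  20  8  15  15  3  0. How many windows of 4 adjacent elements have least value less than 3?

(2, 9, 12, 3) → min 2  < 3 ✓
(9, 12, 3, 7) → min 3
(12, 3, 7, 15) → min 3
(3, 7, 15, 10) → min 3
(7, 15, 10, 17) → min 7
(15, 10, 17, 20) → min 10
(10, 17, 20, 8) → min 8
(17, 20, 8, 15) → min 8
(20, 8, 15, 15) → min 8
(8, 15, 15, 3) → min 3
(15, 15, 3, 0) → min 0  < 3 ✓
2 windows satisfy the condition.

2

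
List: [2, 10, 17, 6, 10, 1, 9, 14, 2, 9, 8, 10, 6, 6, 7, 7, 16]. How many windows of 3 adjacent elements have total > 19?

(2, 10, 17) → sum 29  > 19 ✓
(10, 17, 6) → sum 33  > 19 ✓
(17, 6, 10) → sum 33  > 19 ✓
(6, 10, 1) → sum 17
(10, 1, 9) → sum 20  > 19 ✓
(1, 9, 14) → sum 24  > 19 ✓
(9, 14, 2) → sum 25  > 19 ✓
(14, 2, 9) → sum 25  > 19 ✓
(2, 9, 8) → sum 19
(9, 8, 10) → sum 27  > 19 ✓
(8, 10, 6) → sum 24  > 19 ✓
(10, 6, 6) → sum 22  > 19 ✓
(6, 6, 7) → sum 19
(6, 7, 7) → sum 20  > 19 ✓
(7, 7, 16) → sum 30  > 19 ✓
12 windows satisfy the condition.

12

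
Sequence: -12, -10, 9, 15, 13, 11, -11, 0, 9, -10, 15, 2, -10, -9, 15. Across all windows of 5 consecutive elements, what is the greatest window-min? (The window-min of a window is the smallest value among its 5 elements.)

[-12, -10, 9, 15, 13] → min -12
[-10, 9, 15, 13, 11] → min -10
[9, 15, 13, 11, -11] → min -11
[15, 13, 11, -11, 0] → min -11
[13, 11, -11, 0, 9] → min -11
[11, -11, 0, 9, -10] → min -11
[-11, 0, 9, -10, 15] → min -11
[0, 9, -10, 15, 2] → min -10
[9, -10, 15, 2, -10] → min -10
[-10, 15, 2, -10, -9] → min -10
[15, 2, -10, -9, 15] → min -10
Greatest of these is -10.

-10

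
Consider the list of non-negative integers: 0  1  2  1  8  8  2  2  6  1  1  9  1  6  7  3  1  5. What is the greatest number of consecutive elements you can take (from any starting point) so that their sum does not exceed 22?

[0] sum 0 len 1
[0, 1] sum 1 len 2
[0, 1, 2] sum 3 len 3
[0, 1, 2, 1] sum 4 len 4
[0, 1, 2, 1, 8] sum 12 len 5
[0, 1, 2, 1, 8, 8] sum 20 len 6
[0, 1, 2, 1, 8, 8, 2] sum 22 len 7
[1, 8, 8, 2, 2] sum 21 len 5
[8, 2, 2, 6] sum 18 len 4
[8, 2, 2, 6, 1] sum 19 len 5
[8, 2, 2, 6, 1, 1] sum 20 len 6
[2, 2, 6, 1, 1, 9] sum 21 len 6
[2, 2, 6, 1, 1, 9, 1] sum 22 len 7
[1, 1, 9, 1, 6] sum 18 len 5
[1, 6, 7] sum 14 len 3
[1, 6, 7, 3] sum 17 len 4
[1, 6, 7, 3, 1] sum 18 len 5
[6, 7, 3, 1, 5] sum 22 len 5
Longest length seen: 7.

7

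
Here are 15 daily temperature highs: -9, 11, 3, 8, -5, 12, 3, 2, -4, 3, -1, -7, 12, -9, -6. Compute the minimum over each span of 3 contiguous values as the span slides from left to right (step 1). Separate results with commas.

-9, 3, -5, -5, -5, 2, -4, -4, -4, -7, -7, -9, -9

(-9, 11, 3) → min -9
(11, 3, 8) → min 3
(3, 8, -5) → min -5
(8, -5, 12) → min -5
(-5, 12, 3) → min -5
(12, 3, 2) → min 2
(3, 2, -4) → min -4
(2, -4, 3) → min -4
(-4, 3, -1) → min -4
(3, -1, -7) → min -7
(-1, -7, 12) → min -7
(-7, 12, -9) → min -9
(12, -9, -6) → min -9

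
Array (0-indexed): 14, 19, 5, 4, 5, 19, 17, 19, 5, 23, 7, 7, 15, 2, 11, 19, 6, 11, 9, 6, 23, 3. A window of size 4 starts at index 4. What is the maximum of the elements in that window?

19

Elements at indices 4..7: 5, 19, 17, 19
max(5, 19, 17, 19) = 19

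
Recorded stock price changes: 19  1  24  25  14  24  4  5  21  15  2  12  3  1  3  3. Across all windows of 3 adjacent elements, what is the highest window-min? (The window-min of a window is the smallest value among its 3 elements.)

Each size-3 window and its min:
[19, 1, 24] → min 1
[1, 24, 25] → min 1
[24, 25, 14] → min 14
[25, 14, 24] → min 14
[14, 24, 4] → min 4
[24, 4, 5] → min 4
[4, 5, 21] → min 4
[5, 21, 15] → min 5
[21, 15, 2] → min 2
[15, 2, 12] → min 2
[2, 12, 3] → min 2
[12, 3, 1] → min 1
[3, 1, 3] → min 1
[1, 3, 3] → min 1
Highest of these is 14.

14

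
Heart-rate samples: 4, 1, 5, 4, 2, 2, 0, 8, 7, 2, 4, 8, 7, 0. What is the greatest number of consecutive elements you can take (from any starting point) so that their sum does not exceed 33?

Extend to the right; shrink from the left whenever the sum exceeds 33:
add 4: [4] sum 4, len 1
add 1: [4, 1] sum 5, len 2
add 5: [4, 1, 5] sum 10, len 3
add 4: [4, 1, 5, 4] sum 14, len 4
add 2: [4, 1, 5, 4, 2] sum 16, len 5
add 2: [4, 1, 5, 4, 2, 2] sum 18, len 6
add 0: [4, 1, 5, 4, 2, 2, 0] sum 18, len 7
add 8: [4, 1, 5, 4, 2, 2, 0, 8] sum 26, len 8
add 7: [4, 1, 5, 4, 2, 2, 0, 8, 7] sum 33, len 9
add 2: [1, 5, 4, 2, 2, 0, 8, 7, 2] sum 31, len 9
add 4: [4, 2, 2, 0, 8, 7, 2, 4] sum 29, len 8
add 8: [2, 2, 0, 8, 7, 2, 4, 8] sum 33, len 8
add 7: [7, 2, 4, 8, 7] sum 28, len 5
add 0: [7, 2, 4, 8, 7, 0] sum 28, len 6
Longest length seen: 9.

9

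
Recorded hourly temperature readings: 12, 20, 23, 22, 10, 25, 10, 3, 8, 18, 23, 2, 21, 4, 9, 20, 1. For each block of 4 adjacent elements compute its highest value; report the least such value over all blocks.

Each size-4 window and its max:
(12, 20, 23, 22) → max 23
(20, 23, 22, 10) → max 23
(23, 22, 10, 25) → max 25
(22, 10, 25, 10) → max 25
(10, 25, 10, 3) → max 25
(25, 10, 3, 8) → max 25
(10, 3, 8, 18) → max 18
(3, 8, 18, 23) → max 23
(8, 18, 23, 2) → max 23
(18, 23, 2, 21) → max 23
(23, 2, 21, 4) → max 23
(2, 21, 4, 9) → max 21
(21, 4, 9, 20) → max 21
(4, 9, 20, 1) → max 20
Least of these is 18.

18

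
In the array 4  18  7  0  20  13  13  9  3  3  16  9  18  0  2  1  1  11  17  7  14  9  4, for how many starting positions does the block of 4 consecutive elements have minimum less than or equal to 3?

16

4 18 7 0 → min 0  ≤ 3 ✓
18 7 0 20 → min 0  ≤ 3 ✓
7 0 20 13 → min 0  ≤ 3 ✓
0 20 13 13 → min 0  ≤ 3 ✓
20 13 13 9 → min 9
13 13 9 3 → min 3  ≤ 3 ✓
13 9 3 3 → min 3  ≤ 3 ✓
9 3 3 16 → min 3  ≤ 3 ✓
3 3 16 9 → min 3  ≤ 3 ✓
3 16 9 18 → min 3  ≤ 3 ✓
16 9 18 0 → min 0  ≤ 3 ✓
9 18 0 2 → min 0  ≤ 3 ✓
18 0 2 1 → min 0  ≤ 3 ✓
0 2 1 1 → min 0  ≤ 3 ✓
2 1 1 11 → min 1  ≤ 3 ✓
1 1 11 17 → min 1  ≤ 3 ✓
1 11 17 7 → min 1  ≤ 3 ✓
11 17 7 14 → min 7
17 7 14 9 → min 7
7 14 9 4 → min 4
16 windows satisfy the condition.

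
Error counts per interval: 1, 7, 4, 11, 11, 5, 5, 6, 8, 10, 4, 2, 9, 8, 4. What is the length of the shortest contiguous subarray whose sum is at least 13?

add 1: running sum 1 < 13
add 7: running sum 8 < 13
add 4: running sum 12 < 13
add 11: shortest ending here [4, 11] sum 15, len 2
add 11: shortest ending here [11, 11] sum 22, len 2
add 5: shortest ending here [11, 5] sum 16, len 2
add 5: shortest ending here [11, 5, 5] sum 21, len 3
add 6: shortest ending here [5, 5, 6] sum 16, len 3
add 8: shortest ending here [6, 8] sum 14, len 2
add 10: shortest ending here [8, 10] sum 18, len 2
add 4: shortest ending here [10, 4] sum 14, len 2
add 2: shortest ending here [10, 4, 2] sum 16, len 3
add 9: shortest ending here [4, 2, 9] sum 15, len 3
add 8: shortest ending here [9, 8] sum 17, len 2
add 4: shortest ending here [9, 8, 4] sum 21, len 3
Shortest qualifying length: 2.

2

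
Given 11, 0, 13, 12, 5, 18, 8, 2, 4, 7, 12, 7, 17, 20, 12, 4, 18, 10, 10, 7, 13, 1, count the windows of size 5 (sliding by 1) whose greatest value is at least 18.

13

(11, 0, 13, 12, 5) → max 13
(0, 13, 12, 5, 18) → max 18  ≥ 18 ✓
(13, 12, 5, 18, 8) → max 18  ≥ 18 ✓
(12, 5, 18, 8, 2) → max 18  ≥ 18 ✓
(5, 18, 8, 2, 4) → max 18  ≥ 18 ✓
(18, 8, 2, 4, 7) → max 18  ≥ 18 ✓
(8, 2, 4, 7, 12) → max 12
(2, 4, 7, 12, 7) → max 12
(4, 7, 12, 7, 17) → max 17
(7, 12, 7, 17, 20) → max 20  ≥ 18 ✓
(12, 7, 17, 20, 12) → max 20  ≥ 18 ✓
(7, 17, 20, 12, 4) → max 20  ≥ 18 ✓
(17, 20, 12, 4, 18) → max 20  ≥ 18 ✓
(20, 12, 4, 18, 10) → max 20  ≥ 18 ✓
(12, 4, 18, 10, 10) → max 18  ≥ 18 ✓
(4, 18, 10, 10, 7) → max 18  ≥ 18 ✓
(18, 10, 10, 7, 13) → max 18  ≥ 18 ✓
(10, 10, 7, 13, 1) → max 13
13 windows satisfy the condition.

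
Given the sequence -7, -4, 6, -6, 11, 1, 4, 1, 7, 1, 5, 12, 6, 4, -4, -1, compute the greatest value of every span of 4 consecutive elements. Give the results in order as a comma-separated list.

(-7, -4, 6, -6) → max 6
(-4, 6, -6, 11) → max 11
(6, -6, 11, 1) → max 11
(-6, 11, 1, 4) → max 11
(11, 1, 4, 1) → max 11
(1, 4, 1, 7) → max 7
(4, 1, 7, 1) → max 7
(1, 7, 1, 5) → max 7
(7, 1, 5, 12) → max 12
(1, 5, 12, 6) → max 12
(5, 12, 6, 4) → max 12
(12, 6, 4, -4) → max 12
(6, 4, -4, -1) → max 6

6, 11, 11, 11, 11, 7, 7, 7, 12, 12, 12, 12, 6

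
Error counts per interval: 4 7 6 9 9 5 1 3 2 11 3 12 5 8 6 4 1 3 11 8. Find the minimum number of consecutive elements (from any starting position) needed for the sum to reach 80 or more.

13

add 4: running sum 4 < 80
add 7: running sum 11 < 80
add 6: running sum 17 < 80
add 9: running sum 26 < 80
add 9: running sum 35 < 80
add 5: running sum 40 < 80
add 1: running sum 41 < 80
add 3: running sum 44 < 80
add 2: running sum 46 < 80
add 11: running sum 57 < 80
add 3: running sum 60 < 80
add 12: running sum 72 < 80
add 5: running sum 77 < 80
add 8: shortest ending here [7, 6, 9, 9, 5, 1, 3, 2, 11, 3, 12, 5, 8] sum 81, len 13
add 6: shortest ending here [6, 9, 9, 5, 1, 3, 2, 11, 3, 12, 5, 8, 6] sum 80, len 13
add 4: shortest ending here [6, 9, 9, 5, 1, 3, 2, 11, 3, 12, 5, 8, 6, 4] sum 84, len 14
add 1: shortest ending here [6, 9, 9, 5, 1, 3, 2, 11, 3, 12, 5, 8, 6, 4, 1] sum 85, len 15
add 3: shortest ending here [9, 9, 5, 1, 3, 2, 11, 3, 12, 5, 8, 6, 4, 1, 3] sum 82, len 15
add 11: shortest ending here [9, 5, 1, 3, 2, 11, 3, 12, 5, 8, 6, 4, 1, 3, 11] sum 84, len 15
add 8: shortest ending here [5, 1, 3, 2, 11, 3, 12, 5, 8, 6, 4, 1, 3, 11, 8] sum 83, len 15
Shortest qualifying length: 13.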